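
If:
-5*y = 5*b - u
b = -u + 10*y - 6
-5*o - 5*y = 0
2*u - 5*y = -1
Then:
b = -7/16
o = -27/40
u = 19/16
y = 27/40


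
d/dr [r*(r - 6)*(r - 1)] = 3*r^2 - 14*r + 6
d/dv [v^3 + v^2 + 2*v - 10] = 3*v^2 + 2*v + 2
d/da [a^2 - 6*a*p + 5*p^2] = 2*a - 6*p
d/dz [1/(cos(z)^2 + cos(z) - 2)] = (2*cos(z) + 1)*sin(z)/(cos(z)^2 + cos(z) - 2)^2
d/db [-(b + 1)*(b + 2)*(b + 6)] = -3*b^2 - 18*b - 20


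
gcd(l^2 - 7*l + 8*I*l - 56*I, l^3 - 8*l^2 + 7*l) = l - 7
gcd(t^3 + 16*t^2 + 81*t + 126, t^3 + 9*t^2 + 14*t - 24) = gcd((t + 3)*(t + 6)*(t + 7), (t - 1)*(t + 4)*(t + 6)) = t + 6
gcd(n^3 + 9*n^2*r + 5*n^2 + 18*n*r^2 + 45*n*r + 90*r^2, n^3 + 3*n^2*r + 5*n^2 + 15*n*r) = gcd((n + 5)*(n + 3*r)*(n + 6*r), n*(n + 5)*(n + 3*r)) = n^2 + 3*n*r + 5*n + 15*r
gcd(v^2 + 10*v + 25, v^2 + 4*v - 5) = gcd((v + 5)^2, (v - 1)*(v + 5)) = v + 5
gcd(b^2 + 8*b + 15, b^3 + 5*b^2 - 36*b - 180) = b + 5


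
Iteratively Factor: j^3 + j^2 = (j)*(j^2 + j) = j^2*(j + 1)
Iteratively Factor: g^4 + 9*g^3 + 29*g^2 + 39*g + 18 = (g + 3)*(g^3 + 6*g^2 + 11*g + 6) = (g + 3)^2*(g^2 + 3*g + 2) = (g + 2)*(g + 3)^2*(g + 1)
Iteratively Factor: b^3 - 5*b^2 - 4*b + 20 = (b - 2)*(b^2 - 3*b - 10) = (b - 5)*(b - 2)*(b + 2)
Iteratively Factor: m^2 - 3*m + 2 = (m - 2)*(m - 1)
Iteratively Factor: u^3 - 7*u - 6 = (u + 2)*(u^2 - 2*u - 3) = (u - 3)*(u + 2)*(u + 1)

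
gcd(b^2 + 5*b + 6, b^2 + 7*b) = 1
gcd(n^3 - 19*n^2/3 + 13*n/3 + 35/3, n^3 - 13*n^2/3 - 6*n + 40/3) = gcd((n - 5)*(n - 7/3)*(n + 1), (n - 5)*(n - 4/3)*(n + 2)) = n - 5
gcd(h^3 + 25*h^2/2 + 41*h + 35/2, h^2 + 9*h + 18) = 1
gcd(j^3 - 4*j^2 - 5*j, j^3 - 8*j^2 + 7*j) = j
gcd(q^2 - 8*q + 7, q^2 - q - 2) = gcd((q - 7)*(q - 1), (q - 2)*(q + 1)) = 1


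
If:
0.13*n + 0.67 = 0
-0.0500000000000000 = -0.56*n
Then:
No Solution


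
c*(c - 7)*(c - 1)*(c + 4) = c^4 - 4*c^3 - 25*c^2 + 28*c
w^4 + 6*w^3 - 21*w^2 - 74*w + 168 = (w - 3)*(w - 2)*(w + 4)*(w + 7)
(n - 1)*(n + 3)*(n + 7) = n^3 + 9*n^2 + 11*n - 21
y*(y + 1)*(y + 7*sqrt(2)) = y^3 + y^2 + 7*sqrt(2)*y^2 + 7*sqrt(2)*y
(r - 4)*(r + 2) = r^2 - 2*r - 8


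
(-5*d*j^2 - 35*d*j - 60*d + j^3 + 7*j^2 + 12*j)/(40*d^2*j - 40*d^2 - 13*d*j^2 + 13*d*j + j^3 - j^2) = (-j^2 - 7*j - 12)/(8*d*j - 8*d - j^2 + j)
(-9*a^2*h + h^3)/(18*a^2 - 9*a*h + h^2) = h*(-3*a - h)/(6*a - h)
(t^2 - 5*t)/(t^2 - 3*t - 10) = t/(t + 2)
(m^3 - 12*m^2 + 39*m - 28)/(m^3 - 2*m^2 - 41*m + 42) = (m - 4)/(m + 6)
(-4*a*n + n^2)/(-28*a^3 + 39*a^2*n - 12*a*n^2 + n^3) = n/(7*a^2 - 8*a*n + n^2)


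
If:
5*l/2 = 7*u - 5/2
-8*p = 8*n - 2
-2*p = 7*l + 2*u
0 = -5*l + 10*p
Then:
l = -5/61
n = 71/244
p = -5/122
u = 20/61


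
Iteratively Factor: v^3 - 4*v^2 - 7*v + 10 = (v - 5)*(v^2 + v - 2) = (v - 5)*(v + 2)*(v - 1)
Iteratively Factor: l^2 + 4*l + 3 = (l + 3)*(l + 1)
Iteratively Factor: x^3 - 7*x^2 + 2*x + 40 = (x + 2)*(x^2 - 9*x + 20) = (x - 4)*(x + 2)*(x - 5)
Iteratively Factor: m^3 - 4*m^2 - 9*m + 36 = (m + 3)*(m^2 - 7*m + 12) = (m - 4)*(m + 3)*(m - 3)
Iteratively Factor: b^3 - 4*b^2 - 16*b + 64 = (b - 4)*(b^2 - 16) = (b - 4)^2*(b + 4)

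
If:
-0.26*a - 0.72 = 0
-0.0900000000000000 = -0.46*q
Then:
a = -2.77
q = 0.20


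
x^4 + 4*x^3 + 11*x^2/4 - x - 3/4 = (x - 1/2)*(x + 1/2)*(x + 1)*(x + 3)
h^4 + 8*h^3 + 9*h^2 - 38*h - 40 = (h - 2)*(h + 1)*(h + 4)*(h + 5)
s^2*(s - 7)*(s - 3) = s^4 - 10*s^3 + 21*s^2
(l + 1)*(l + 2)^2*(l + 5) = l^4 + 10*l^3 + 33*l^2 + 44*l + 20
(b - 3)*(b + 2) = b^2 - b - 6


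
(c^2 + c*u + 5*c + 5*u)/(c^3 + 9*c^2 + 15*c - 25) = (c + u)/(c^2 + 4*c - 5)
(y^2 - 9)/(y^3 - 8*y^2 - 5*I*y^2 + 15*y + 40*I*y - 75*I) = (y + 3)/(y^2 - 5*y*(1 + I) + 25*I)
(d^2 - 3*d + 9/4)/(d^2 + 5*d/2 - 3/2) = (4*d^2 - 12*d + 9)/(2*(2*d^2 + 5*d - 3))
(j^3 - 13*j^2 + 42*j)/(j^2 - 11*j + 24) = j*(j^2 - 13*j + 42)/(j^2 - 11*j + 24)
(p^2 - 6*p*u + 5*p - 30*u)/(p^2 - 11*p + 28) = (p^2 - 6*p*u + 5*p - 30*u)/(p^2 - 11*p + 28)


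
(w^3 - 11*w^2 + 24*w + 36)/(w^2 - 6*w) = w - 5 - 6/w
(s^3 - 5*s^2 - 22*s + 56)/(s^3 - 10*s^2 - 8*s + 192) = (s^2 - 9*s + 14)/(s^2 - 14*s + 48)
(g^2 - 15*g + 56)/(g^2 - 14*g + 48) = (g - 7)/(g - 6)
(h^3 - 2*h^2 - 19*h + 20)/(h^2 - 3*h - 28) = (h^2 - 6*h + 5)/(h - 7)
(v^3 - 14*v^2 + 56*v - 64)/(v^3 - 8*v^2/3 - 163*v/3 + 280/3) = 3*(v^2 - 6*v + 8)/(3*v^2 + 16*v - 35)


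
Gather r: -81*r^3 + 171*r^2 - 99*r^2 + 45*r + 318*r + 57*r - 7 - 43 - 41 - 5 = -81*r^3 + 72*r^2 + 420*r - 96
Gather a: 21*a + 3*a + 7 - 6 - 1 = 24*a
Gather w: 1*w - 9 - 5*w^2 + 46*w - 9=-5*w^2 + 47*w - 18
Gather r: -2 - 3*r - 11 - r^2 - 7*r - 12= -r^2 - 10*r - 25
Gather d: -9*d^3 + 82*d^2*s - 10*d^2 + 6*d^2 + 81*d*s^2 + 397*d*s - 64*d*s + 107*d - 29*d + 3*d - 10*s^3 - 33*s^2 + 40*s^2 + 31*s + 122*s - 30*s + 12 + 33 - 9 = -9*d^3 + d^2*(82*s - 4) + d*(81*s^2 + 333*s + 81) - 10*s^3 + 7*s^2 + 123*s + 36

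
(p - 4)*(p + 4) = p^2 - 16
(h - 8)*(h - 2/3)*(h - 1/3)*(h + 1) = h^4 - 8*h^3 - 7*h^2/9 + 58*h/9 - 16/9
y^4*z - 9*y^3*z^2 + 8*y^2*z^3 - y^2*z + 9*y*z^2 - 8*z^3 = (y - 1)*(y - 8*z)*(y - z)*(y*z + z)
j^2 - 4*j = j*(j - 4)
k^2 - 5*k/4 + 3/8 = (k - 3/4)*(k - 1/2)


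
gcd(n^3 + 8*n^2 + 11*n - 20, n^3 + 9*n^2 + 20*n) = n^2 + 9*n + 20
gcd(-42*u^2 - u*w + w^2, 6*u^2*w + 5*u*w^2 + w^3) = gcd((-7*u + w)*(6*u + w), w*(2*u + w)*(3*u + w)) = 1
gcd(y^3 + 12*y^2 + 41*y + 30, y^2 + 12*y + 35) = y + 5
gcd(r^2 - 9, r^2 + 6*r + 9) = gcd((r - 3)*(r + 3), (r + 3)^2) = r + 3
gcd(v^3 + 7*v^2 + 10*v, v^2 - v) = v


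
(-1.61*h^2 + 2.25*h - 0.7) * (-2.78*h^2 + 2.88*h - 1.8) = 4.4758*h^4 - 10.8918*h^3 + 11.324*h^2 - 6.066*h + 1.26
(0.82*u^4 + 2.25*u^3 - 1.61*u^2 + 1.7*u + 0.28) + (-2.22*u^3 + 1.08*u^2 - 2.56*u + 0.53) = 0.82*u^4 + 0.0299999999999998*u^3 - 0.53*u^2 - 0.86*u + 0.81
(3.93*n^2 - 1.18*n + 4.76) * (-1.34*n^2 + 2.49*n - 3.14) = -5.2662*n^4 + 11.3669*n^3 - 21.6568*n^2 + 15.5576*n - 14.9464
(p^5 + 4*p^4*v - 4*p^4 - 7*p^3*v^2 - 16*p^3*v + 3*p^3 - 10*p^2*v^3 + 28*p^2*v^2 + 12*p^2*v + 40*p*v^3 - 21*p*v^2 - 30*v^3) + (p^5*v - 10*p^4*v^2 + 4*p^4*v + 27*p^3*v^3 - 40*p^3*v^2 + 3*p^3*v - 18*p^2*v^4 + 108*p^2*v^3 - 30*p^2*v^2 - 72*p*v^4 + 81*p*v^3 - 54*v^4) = p^5*v + p^5 - 10*p^4*v^2 + 8*p^4*v - 4*p^4 + 27*p^3*v^3 - 47*p^3*v^2 - 13*p^3*v + 3*p^3 - 18*p^2*v^4 + 98*p^2*v^3 - 2*p^2*v^2 + 12*p^2*v - 72*p*v^4 + 121*p*v^3 - 21*p*v^2 - 54*v^4 - 30*v^3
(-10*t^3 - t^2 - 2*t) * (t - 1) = -10*t^4 + 9*t^3 - t^2 + 2*t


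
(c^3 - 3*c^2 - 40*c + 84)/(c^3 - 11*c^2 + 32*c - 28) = (c + 6)/(c - 2)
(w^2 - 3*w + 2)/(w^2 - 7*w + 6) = (w - 2)/(w - 6)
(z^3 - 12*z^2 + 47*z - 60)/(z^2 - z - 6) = (z^2 - 9*z + 20)/(z + 2)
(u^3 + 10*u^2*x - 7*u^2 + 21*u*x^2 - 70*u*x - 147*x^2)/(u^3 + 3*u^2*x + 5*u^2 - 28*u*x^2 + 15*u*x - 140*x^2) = (-u^2 - 3*u*x + 7*u + 21*x)/(-u^2 + 4*u*x - 5*u + 20*x)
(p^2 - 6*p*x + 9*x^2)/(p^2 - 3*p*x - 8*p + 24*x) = (p - 3*x)/(p - 8)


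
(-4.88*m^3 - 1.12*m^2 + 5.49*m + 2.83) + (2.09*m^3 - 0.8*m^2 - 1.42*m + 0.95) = -2.79*m^3 - 1.92*m^2 + 4.07*m + 3.78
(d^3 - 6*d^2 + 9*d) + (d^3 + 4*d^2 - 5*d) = 2*d^3 - 2*d^2 + 4*d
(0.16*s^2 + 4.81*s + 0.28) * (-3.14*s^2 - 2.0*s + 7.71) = -0.5024*s^4 - 15.4234*s^3 - 9.2656*s^2 + 36.5251*s + 2.1588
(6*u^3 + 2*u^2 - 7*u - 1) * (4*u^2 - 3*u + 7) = 24*u^5 - 10*u^4 + 8*u^3 + 31*u^2 - 46*u - 7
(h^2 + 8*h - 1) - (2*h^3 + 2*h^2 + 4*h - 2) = -2*h^3 - h^2 + 4*h + 1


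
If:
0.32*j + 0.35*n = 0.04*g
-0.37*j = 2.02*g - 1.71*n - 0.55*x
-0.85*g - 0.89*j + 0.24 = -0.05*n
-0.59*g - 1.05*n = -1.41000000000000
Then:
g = 1.05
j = -0.69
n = 0.75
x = 1.05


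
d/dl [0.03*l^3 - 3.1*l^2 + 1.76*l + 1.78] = 0.09*l^2 - 6.2*l + 1.76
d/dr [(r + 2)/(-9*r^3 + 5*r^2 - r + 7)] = (-9*r^3 + 5*r^2 - r + (r + 2)*(27*r^2 - 10*r + 1) + 7)/(9*r^3 - 5*r^2 + r - 7)^2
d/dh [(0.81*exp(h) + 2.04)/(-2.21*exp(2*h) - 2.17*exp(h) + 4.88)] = (1.7901*exp(2*h) + 9.0168*exp(h) + 8.3796)*exp(h)/(4.8841*exp(4*h) + 9.5914*exp(3*h) - 16.8607*exp(2*h) - 21.1792*exp(h) + 23.8144)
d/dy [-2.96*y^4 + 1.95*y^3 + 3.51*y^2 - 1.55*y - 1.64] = -11.84*y^3 + 5.85*y^2 + 7.02*y - 1.55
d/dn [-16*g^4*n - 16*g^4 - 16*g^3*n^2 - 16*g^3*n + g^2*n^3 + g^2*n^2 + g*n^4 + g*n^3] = g*(-16*g^3 - 32*g^2*n - 16*g^2 + 3*g*n^2 + 2*g*n + 4*n^3 + 3*n^2)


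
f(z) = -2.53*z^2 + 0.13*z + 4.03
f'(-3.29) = 16.78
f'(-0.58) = 3.06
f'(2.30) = -11.51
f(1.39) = -0.68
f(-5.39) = -70.17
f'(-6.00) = 30.49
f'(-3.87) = 19.71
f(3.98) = -35.53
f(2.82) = -15.72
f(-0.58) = 3.10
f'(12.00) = -60.59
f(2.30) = -9.05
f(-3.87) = -34.36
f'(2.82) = -14.14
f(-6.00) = -87.83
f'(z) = 0.13 - 5.06*z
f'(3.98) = -20.01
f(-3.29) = -23.78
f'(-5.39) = 27.40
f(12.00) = -358.73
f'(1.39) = -6.90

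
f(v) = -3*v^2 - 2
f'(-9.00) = 54.00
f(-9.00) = -245.00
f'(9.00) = -54.00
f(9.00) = -245.00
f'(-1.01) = 6.06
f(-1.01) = -5.06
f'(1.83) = -10.98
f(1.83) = -12.05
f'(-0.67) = 4.02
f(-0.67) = -3.35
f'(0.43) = -2.58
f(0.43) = -2.55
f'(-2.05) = 12.30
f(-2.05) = -14.61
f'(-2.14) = 12.84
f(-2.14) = -15.74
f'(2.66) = -15.96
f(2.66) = -23.23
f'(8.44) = -50.64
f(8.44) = -215.70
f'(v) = -6*v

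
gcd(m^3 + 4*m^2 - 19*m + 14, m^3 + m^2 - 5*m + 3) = m - 1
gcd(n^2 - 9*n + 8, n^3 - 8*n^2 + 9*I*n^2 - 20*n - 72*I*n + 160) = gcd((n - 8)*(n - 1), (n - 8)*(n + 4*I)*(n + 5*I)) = n - 8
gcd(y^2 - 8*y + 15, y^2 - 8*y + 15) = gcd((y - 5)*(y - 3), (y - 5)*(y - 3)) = y^2 - 8*y + 15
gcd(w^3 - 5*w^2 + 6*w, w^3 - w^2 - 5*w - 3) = w - 3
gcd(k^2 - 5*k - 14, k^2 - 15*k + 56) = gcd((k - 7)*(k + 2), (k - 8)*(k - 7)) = k - 7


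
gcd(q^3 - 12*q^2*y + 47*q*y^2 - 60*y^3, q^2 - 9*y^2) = -q + 3*y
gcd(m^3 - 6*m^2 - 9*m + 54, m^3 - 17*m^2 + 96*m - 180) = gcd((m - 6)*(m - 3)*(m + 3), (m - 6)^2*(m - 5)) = m - 6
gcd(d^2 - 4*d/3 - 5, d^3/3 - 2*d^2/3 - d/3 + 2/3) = 1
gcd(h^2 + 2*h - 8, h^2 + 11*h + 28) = h + 4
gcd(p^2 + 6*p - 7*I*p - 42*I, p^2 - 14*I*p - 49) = p - 7*I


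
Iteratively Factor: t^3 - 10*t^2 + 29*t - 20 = (t - 4)*(t^2 - 6*t + 5) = (t - 5)*(t - 4)*(t - 1)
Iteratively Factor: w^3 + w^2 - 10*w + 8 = (w + 4)*(w^2 - 3*w + 2) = (w - 2)*(w + 4)*(w - 1)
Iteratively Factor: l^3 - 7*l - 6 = (l + 1)*(l^2 - l - 6) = (l - 3)*(l + 1)*(l + 2)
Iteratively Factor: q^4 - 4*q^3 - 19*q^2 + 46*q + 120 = (q + 3)*(q^3 - 7*q^2 + 2*q + 40) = (q - 5)*(q + 3)*(q^2 - 2*q - 8) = (q - 5)*(q + 2)*(q + 3)*(q - 4)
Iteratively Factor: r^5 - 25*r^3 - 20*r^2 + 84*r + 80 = (r + 1)*(r^4 - r^3 - 24*r^2 + 4*r + 80) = (r + 1)*(r + 2)*(r^3 - 3*r^2 - 18*r + 40) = (r - 2)*(r + 1)*(r + 2)*(r^2 - r - 20) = (r - 5)*(r - 2)*(r + 1)*(r + 2)*(r + 4)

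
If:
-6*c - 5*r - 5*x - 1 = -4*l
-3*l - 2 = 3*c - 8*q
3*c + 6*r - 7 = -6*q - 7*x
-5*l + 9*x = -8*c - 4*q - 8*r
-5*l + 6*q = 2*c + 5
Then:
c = -626/81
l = -160/81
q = -61/18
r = 157/81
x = 50/9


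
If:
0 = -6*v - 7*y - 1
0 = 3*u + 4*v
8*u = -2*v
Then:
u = 0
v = 0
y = -1/7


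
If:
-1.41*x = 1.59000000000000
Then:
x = -1.13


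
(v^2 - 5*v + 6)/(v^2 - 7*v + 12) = (v - 2)/(v - 4)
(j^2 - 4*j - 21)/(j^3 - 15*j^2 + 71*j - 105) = (j + 3)/(j^2 - 8*j + 15)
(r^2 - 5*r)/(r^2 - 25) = r/(r + 5)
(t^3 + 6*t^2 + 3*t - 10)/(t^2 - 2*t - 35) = (t^2 + t - 2)/(t - 7)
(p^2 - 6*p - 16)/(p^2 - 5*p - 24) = (p + 2)/(p + 3)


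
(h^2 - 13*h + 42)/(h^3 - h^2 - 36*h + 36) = (h - 7)/(h^2 + 5*h - 6)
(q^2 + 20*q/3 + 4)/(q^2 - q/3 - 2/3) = (q + 6)/(q - 1)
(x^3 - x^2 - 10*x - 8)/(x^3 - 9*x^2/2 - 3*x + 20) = 2*(x + 1)/(2*x - 5)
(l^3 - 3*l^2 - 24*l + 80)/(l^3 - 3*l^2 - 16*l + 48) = (l^2 + l - 20)/(l^2 + l - 12)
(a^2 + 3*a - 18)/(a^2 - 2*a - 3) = (a + 6)/(a + 1)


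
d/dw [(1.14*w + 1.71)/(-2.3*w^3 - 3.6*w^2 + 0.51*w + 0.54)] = (5.244*w^3 + 15.903*w^2 + 12.312*w - 0.2565)/(5.29*w^6 + 16.56*w^5 + 10.614*w^4 - 6.156*w^3 - 3.6279*w^2 + 0.5508*w + 0.2916)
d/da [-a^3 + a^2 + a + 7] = -3*a^2 + 2*a + 1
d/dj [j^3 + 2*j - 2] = 3*j^2 + 2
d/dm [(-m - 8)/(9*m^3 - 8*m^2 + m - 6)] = (-9*m^3 + 8*m^2 - m + (m + 8)*(27*m^2 - 16*m + 1) + 6)/(9*m^3 - 8*m^2 + m - 6)^2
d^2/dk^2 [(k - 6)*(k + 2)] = 2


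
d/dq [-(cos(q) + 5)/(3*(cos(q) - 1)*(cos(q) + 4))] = (sin(q)^2 - 10*cos(q) - 20)*sin(q)/(3*(cos(q) - 1)^2*(cos(q) + 4)^2)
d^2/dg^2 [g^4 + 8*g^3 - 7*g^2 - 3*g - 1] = 12*g^2 + 48*g - 14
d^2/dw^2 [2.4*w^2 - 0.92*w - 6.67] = 4.80000000000000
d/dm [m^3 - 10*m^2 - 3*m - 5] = 3*m^2 - 20*m - 3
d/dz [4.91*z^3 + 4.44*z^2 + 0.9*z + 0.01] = 14.73*z^2 + 8.88*z + 0.9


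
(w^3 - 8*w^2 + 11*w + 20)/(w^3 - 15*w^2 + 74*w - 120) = (w + 1)/(w - 6)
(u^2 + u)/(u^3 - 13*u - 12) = u/(u^2 - u - 12)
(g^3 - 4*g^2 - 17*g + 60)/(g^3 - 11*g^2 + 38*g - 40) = (g^2 + g - 12)/(g^2 - 6*g + 8)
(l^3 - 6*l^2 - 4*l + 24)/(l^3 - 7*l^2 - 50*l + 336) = (l^2 - 4)/(l^2 - l - 56)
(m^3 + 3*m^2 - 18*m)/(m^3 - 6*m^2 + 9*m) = (m + 6)/(m - 3)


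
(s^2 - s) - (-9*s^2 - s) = 10*s^2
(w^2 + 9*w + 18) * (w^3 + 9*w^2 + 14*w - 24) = w^5 + 18*w^4 + 113*w^3 + 264*w^2 + 36*w - 432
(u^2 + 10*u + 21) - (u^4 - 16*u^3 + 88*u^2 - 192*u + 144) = -u^4 + 16*u^3 - 87*u^2 + 202*u - 123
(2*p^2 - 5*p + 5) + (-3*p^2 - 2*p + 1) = -p^2 - 7*p + 6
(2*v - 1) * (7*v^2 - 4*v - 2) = 14*v^3 - 15*v^2 + 2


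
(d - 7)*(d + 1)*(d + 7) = d^3 + d^2 - 49*d - 49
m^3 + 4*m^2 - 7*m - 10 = (m - 2)*(m + 1)*(m + 5)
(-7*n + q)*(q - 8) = -7*n*q + 56*n + q^2 - 8*q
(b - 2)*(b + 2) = b^2 - 4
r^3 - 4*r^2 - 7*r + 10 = (r - 5)*(r - 1)*(r + 2)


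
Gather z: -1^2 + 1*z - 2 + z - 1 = 2*z - 4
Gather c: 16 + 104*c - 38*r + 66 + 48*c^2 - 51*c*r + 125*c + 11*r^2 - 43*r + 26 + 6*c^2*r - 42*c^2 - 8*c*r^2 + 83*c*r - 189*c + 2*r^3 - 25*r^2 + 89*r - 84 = c^2*(6*r + 6) + c*(-8*r^2 + 32*r + 40) + 2*r^3 - 14*r^2 + 8*r + 24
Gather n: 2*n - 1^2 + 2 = 2*n + 1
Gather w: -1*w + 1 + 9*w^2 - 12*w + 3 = 9*w^2 - 13*w + 4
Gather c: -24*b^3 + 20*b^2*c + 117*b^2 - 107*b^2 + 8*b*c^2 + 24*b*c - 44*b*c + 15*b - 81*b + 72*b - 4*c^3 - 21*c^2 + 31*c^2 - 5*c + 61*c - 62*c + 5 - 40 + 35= -24*b^3 + 10*b^2 + 6*b - 4*c^3 + c^2*(8*b + 10) + c*(20*b^2 - 20*b - 6)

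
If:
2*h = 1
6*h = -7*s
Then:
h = 1/2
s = -3/7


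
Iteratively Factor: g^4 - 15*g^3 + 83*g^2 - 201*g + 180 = (g - 5)*(g^3 - 10*g^2 + 33*g - 36) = (g - 5)*(g - 3)*(g^2 - 7*g + 12) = (g - 5)*(g - 3)^2*(g - 4)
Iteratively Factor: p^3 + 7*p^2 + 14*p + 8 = (p + 1)*(p^2 + 6*p + 8) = (p + 1)*(p + 4)*(p + 2)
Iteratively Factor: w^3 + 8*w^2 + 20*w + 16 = (w + 2)*(w^2 + 6*w + 8) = (w + 2)^2*(w + 4)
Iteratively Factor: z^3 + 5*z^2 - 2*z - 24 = (z - 2)*(z^2 + 7*z + 12) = (z - 2)*(z + 3)*(z + 4)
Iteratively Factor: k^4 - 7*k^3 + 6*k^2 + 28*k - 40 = (k - 5)*(k^3 - 2*k^2 - 4*k + 8) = (k - 5)*(k - 2)*(k^2 - 4) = (k - 5)*(k - 2)^2*(k + 2)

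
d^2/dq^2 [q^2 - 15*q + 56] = 2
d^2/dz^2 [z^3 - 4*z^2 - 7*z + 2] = 6*z - 8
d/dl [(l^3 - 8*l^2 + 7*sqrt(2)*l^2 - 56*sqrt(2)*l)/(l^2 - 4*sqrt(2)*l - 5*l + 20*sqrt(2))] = (l^4 - 8*sqrt(2)*l^3 - 10*l^3 - 16*l^2 + 113*sqrt(2)*l^2 - 320*sqrt(2)*l + 560*l - 2240)/(l^4 - 8*sqrt(2)*l^3 - 10*l^3 + 57*l^2 + 80*sqrt(2)*l^2 - 320*l - 200*sqrt(2)*l + 800)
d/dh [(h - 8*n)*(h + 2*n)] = 2*h - 6*n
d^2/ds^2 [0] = 0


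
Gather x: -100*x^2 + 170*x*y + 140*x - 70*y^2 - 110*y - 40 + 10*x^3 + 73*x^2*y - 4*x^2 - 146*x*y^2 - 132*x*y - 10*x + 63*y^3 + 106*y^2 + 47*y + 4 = 10*x^3 + x^2*(73*y - 104) + x*(-146*y^2 + 38*y + 130) + 63*y^3 + 36*y^2 - 63*y - 36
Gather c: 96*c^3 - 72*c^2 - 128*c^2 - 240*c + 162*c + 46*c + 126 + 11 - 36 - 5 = 96*c^3 - 200*c^2 - 32*c + 96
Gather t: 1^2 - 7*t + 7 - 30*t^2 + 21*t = -30*t^2 + 14*t + 8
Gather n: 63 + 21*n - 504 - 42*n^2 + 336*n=-42*n^2 + 357*n - 441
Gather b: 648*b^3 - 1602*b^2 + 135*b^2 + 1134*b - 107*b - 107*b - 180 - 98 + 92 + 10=648*b^3 - 1467*b^2 + 920*b - 176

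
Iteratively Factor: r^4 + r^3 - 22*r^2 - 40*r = (r + 4)*(r^3 - 3*r^2 - 10*r) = r*(r + 4)*(r^2 - 3*r - 10) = r*(r + 2)*(r + 4)*(r - 5)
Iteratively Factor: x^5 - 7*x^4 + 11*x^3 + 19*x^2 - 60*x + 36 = (x + 2)*(x^4 - 9*x^3 + 29*x^2 - 39*x + 18) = (x - 3)*(x + 2)*(x^3 - 6*x^2 + 11*x - 6) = (x - 3)*(x - 2)*(x + 2)*(x^2 - 4*x + 3) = (x - 3)^2*(x - 2)*(x + 2)*(x - 1)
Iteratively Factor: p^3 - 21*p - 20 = (p - 5)*(p^2 + 5*p + 4) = (p - 5)*(p + 1)*(p + 4)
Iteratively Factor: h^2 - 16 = (h - 4)*(h + 4)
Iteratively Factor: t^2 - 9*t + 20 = (t - 5)*(t - 4)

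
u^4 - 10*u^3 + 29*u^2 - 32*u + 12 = (u - 6)*(u - 2)*(u - 1)^2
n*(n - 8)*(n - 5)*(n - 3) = n^4 - 16*n^3 + 79*n^2 - 120*n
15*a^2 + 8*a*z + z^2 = (3*a + z)*(5*a + z)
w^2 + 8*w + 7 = (w + 1)*(w + 7)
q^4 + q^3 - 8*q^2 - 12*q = q*(q - 3)*(q + 2)^2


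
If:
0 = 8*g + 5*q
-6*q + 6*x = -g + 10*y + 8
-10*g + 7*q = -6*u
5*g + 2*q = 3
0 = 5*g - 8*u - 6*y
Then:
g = 5/3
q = -8/3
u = 53/9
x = -1003/81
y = -349/54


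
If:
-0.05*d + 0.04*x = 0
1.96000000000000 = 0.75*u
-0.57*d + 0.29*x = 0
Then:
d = 0.00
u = 2.61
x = 0.00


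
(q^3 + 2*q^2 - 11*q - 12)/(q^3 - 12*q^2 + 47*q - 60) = (q^2 + 5*q + 4)/(q^2 - 9*q + 20)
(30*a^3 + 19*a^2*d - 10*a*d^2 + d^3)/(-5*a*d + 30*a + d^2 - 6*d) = (-6*a^2 - 5*a*d + d^2)/(d - 6)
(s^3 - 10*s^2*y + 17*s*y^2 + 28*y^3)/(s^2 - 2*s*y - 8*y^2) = (s^2 - 6*s*y - 7*y^2)/(s + 2*y)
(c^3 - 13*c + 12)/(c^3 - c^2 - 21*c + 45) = (c^2 + 3*c - 4)/(c^2 + 2*c - 15)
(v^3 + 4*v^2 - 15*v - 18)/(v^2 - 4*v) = (v^3 + 4*v^2 - 15*v - 18)/(v*(v - 4))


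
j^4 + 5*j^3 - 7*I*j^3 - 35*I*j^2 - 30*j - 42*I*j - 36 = (j + 2)*(j + 3)*(j - 6*I)*(j - I)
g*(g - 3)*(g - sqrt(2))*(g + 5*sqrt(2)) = g^4 - 3*g^3 + 4*sqrt(2)*g^3 - 12*sqrt(2)*g^2 - 10*g^2 + 30*g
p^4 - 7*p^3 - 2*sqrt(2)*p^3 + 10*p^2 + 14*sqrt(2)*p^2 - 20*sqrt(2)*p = p*(p - 5)*(p - 2)*(p - 2*sqrt(2))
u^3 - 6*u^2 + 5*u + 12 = (u - 4)*(u - 3)*(u + 1)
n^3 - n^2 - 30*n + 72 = (n - 4)*(n - 3)*(n + 6)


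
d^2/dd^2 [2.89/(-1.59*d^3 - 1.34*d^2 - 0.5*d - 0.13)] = ((27.5706*d + 7.7452)*(1.59*d^3 + 1.34*d^2 + 0.5*d + 0.13) - 2.89*(4.77*d^2 + 2.68*d + 0.5)*(9.54*d^2 + 5.36*d + 1.0))/(1.59*d^3 + 1.34*d^2 + 0.5*d + 0.13)^3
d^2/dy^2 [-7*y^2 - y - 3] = -14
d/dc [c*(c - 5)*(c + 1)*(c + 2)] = 4*c^3 - 6*c^2 - 26*c - 10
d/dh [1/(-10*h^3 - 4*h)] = (15*h^2 + 2)/(2*h^2*(5*h^2 + 2)^2)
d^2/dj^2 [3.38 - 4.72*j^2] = -9.44000000000000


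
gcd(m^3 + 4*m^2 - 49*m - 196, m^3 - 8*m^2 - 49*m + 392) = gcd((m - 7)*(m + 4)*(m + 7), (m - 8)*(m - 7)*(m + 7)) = m^2 - 49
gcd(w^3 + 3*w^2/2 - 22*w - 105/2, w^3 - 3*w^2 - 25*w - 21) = w + 3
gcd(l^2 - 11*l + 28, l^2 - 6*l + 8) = l - 4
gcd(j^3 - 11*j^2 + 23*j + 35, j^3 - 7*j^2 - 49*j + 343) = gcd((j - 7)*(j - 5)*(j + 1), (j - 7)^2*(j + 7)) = j - 7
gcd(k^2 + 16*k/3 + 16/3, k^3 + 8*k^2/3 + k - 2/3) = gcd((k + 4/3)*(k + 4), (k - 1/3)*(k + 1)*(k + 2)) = 1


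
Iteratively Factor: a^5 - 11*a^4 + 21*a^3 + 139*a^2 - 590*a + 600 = (a - 2)*(a^4 - 9*a^3 + 3*a^2 + 145*a - 300) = (a - 5)*(a - 2)*(a^3 - 4*a^2 - 17*a + 60) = (a - 5)^2*(a - 2)*(a^2 + a - 12) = (a - 5)^2*(a - 2)*(a + 4)*(a - 3)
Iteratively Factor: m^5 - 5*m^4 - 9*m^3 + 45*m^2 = (m)*(m^4 - 5*m^3 - 9*m^2 + 45*m) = m*(m - 3)*(m^3 - 2*m^2 - 15*m) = m^2*(m - 3)*(m^2 - 2*m - 15) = m^2*(m - 5)*(m - 3)*(m + 3)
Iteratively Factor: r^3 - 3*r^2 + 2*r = (r)*(r^2 - 3*r + 2) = r*(r - 2)*(r - 1)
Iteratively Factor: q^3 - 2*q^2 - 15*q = (q + 3)*(q^2 - 5*q) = q*(q + 3)*(q - 5)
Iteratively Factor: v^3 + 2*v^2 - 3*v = (v)*(v^2 + 2*v - 3) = v*(v - 1)*(v + 3)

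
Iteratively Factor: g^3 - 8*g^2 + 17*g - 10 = (g - 2)*(g^2 - 6*g + 5) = (g - 2)*(g - 1)*(g - 5)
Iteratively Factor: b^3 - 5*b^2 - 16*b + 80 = (b + 4)*(b^2 - 9*b + 20) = (b - 5)*(b + 4)*(b - 4)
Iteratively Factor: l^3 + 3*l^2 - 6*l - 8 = (l - 2)*(l^2 + 5*l + 4) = (l - 2)*(l + 1)*(l + 4)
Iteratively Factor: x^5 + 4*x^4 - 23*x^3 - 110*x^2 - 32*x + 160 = (x + 2)*(x^4 + 2*x^3 - 27*x^2 - 56*x + 80) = (x - 5)*(x + 2)*(x^3 + 7*x^2 + 8*x - 16) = (x - 5)*(x + 2)*(x + 4)*(x^2 + 3*x - 4) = (x - 5)*(x - 1)*(x + 2)*(x + 4)*(x + 4)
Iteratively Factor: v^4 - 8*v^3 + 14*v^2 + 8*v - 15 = (v - 3)*(v^3 - 5*v^2 - v + 5) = (v - 5)*(v - 3)*(v^2 - 1) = (v - 5)*(v - 3)*(v + 1)*(v - 1)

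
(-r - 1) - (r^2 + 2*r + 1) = -r^2 - 3*r - 2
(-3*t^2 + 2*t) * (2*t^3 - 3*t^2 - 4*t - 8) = -6*t^5 + 13*t^4 + 6*t^3 + 16*t^2 - 16*t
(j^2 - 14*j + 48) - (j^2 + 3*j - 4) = 52 - 17*j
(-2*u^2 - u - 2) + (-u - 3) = -2*u^2 - 2*u - 5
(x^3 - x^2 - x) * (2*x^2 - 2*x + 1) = 2*x^5 - 4*x^4 + x^3 + x^2 - x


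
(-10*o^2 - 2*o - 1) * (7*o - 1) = -70*o^3 - 4*o^2 - 5*o + 1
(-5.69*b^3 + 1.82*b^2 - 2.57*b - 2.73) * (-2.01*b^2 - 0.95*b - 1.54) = 11.4369*b^5 + 1.7473*b^4 + 12.1993*b^3 + 5.126*b^2 + 6.5513*b + 4.2042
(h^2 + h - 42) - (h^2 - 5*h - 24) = 6*h - 18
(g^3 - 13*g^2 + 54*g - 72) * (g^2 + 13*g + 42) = g^5 - 73*g^3 + 84*g^2 + 1332*g - 3024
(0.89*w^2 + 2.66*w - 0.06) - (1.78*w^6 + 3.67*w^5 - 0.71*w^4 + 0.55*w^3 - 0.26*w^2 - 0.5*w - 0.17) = -1.78*w^6 - 3.67*w^5 + 0.71*w^4 - 0.55*w^3 + 1.15*w^2 + 3.16*w + 0.11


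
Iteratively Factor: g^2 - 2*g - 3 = (g + 1)*(g - 3)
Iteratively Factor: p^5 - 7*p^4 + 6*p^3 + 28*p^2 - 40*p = (p + 2)*(p^4 - 9*p^3 + 24*p^2 - 20*p) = (p - 2)*(p + 2)*(p^3 - 7*p^2 + 10*p) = p*(p - 2)*(p + 2)*(p^2 - 7*p + 10) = p*(p - 5)*(p - 2)*(p + 2)*(p - 2)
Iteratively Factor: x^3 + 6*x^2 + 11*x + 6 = (x + 1)*(x^2 + 5*x + 6) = (x + 1)*(x + 2)*(x + 3)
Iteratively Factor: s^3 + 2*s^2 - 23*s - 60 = (s - 5)*(s^2 + 7*s + 12) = (s - 5)*(s + 4)*(s + 3)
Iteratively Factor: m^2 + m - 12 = (m - 3)*(m + 4)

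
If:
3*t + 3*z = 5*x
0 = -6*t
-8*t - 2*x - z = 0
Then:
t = 0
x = 0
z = 0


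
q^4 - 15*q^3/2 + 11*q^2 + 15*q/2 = q*(q - 5)*(q - 3)*(q + 1/2)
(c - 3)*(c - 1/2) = c^2 - 7*c/2 + 3/2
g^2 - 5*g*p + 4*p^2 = (g - 4*p)*(g - p)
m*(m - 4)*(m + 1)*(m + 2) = m^4 - m^3 - 10*m^2 - 8*m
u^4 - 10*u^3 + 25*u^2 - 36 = (u - 6)*(u - 3)*(u - 2)*(u + 1)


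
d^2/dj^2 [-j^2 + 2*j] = -2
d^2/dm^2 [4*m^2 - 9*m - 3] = 8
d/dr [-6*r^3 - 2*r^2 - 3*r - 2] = -18*r^2 - 4*r - 3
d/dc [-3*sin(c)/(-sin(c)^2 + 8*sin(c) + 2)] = 3*(cos(c)^2 - 3)*cos(c)/(sin(c)^2 - 8*sin(c) - 2)^2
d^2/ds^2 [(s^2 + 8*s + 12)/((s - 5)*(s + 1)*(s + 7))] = 2*(s^6 + 24*s^5 + 243*s^4 + 968*s^3 + 1131*s^2 + 216*s + 6313)/(s^9 + 9*s^8 - 72*s^7 - 672*s^6 + 1746*s^5 + 15786*s^4 - 11472*s^3 - 103320*s^2 - 121275*s - 42875)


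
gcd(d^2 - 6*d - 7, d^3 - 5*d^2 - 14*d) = d - 7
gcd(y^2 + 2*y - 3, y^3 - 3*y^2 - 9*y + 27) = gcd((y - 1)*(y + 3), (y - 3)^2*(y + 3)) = y + 3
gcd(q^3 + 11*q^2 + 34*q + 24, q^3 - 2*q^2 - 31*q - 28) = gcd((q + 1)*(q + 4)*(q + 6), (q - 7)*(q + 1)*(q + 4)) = q^2 + 5*q + 4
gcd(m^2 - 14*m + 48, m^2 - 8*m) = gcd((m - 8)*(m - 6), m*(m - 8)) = m - 8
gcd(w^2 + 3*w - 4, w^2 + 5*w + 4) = w + 4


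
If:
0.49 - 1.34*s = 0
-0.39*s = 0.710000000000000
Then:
No Solution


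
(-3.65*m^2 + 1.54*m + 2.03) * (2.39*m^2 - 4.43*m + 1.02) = -8.7235*m^4 + 19.8501*m^3 - 5.6935*m^2 - 7.4221*m + 2.0706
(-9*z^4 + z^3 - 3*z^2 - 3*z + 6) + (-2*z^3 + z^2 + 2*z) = -9*z^4 - z^3 - 2*z^2 - z + 6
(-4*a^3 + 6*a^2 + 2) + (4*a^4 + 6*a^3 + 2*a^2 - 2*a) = 4*a^4 + 2*a^3 + 8*a^2 - 2*a + 2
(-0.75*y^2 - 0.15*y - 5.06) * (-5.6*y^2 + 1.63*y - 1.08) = 4.2*y^4 - 0.3825*y^3 + 28.9015*y^2 - 8.0858*y + 5.4648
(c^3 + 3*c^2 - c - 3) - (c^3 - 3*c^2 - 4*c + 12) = 6*c^2 + 3*c - 15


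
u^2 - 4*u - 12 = (u - 6)*(u + 2)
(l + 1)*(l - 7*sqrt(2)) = l^2 - 7*sqrt(2)*l + l - 7*sqrt(2)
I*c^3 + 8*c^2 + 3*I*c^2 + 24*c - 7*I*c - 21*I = (c + 3)*(c - 7*I)*(I*c + 1)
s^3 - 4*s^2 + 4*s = s*(s - 2)^2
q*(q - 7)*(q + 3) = q^3 - 4*q^2 - 21*q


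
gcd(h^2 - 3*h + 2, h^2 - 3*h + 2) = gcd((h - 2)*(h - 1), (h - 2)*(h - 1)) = h^2 - 3*h + 2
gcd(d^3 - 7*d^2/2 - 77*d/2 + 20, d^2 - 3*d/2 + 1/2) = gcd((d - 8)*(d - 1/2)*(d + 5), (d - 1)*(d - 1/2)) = d - 1/2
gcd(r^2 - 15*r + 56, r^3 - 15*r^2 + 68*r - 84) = r - 7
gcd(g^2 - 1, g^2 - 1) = g^2 - 1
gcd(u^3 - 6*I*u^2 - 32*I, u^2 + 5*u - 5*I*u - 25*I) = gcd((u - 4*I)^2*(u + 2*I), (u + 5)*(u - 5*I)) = 1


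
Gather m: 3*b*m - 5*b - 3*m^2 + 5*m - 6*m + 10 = -5*b - 3*m^2 + m*(3*b - 1) + 10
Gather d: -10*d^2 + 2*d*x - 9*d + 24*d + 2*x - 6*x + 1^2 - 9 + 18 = -10*d^2 + d*(2*x + 15) - 4*x + 10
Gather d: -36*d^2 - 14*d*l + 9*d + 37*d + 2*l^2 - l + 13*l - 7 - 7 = -36*d^2 + d*(46 - 14*l) + 2*l^2 + 12*l - 14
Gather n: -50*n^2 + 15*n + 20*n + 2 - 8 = -50*n^2 + 35*n - 6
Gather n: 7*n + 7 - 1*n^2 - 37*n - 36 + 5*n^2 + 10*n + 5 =4*n^2 - 20*n - 24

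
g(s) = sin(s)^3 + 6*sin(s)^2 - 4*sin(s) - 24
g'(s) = 3*sin(s)^2*cos(s) + 12*sin(s)*cos(s) - 4*cos(s)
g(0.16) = -24.48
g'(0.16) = -1.99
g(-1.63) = -15.02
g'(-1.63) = 0.77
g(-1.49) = -15.04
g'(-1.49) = -1.05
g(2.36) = -23.49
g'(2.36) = -4.22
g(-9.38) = -23.81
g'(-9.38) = 4.53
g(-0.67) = -19.44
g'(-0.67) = -8.07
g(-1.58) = -15.00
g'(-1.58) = 0.12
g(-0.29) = -22.39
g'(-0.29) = -6.89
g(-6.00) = -24.63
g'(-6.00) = -0.40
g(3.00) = -24.44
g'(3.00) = 2.22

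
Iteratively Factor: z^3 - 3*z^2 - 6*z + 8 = (z - 1)*(z^2 - 2*z - 8) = (z - 4)*(z - 1)*(z + 2)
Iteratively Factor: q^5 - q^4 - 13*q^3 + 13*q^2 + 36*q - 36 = (q - 3)*(q^4 + 2*q^3 - 7*q^2 - 8*q + 12) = (q - 3)*(q + 3)*(q^3 - q^2 - 4*q + 4) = (q - 3)*(q - 1)*(q + 3)*(q^2 - 4) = (q - 3)*(q - 2)*(q - 1)*(q + 3)*(q + 2)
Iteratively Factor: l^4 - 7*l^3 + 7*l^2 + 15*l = (l + 1)*(l^3 - 8*l^2 + 15*l) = (l - 3)*(l + 1)*(l^2 - 5*l) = l*(l - 3)*(l + 1)*(l - 5)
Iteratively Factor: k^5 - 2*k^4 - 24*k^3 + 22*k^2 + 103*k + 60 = (k + 1)*(k^4 - 3*k^3 - 21*k^2 + 43*k + 60) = (k - 5)*(k + 1)*(k^3 + 2*k^2 - 11*k - 12) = (k - 5)*(k + 1)*(k + 4)*(k^2 - 2*k - 3) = (k - 5)*(k - 3)*(k + 1)*(k + 4)*(k + 1)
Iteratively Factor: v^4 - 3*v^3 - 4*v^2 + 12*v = (v - 3)*(v^3 - 4*v) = (v - 3)*(v + 2)*(v^2 - 2*v) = v*(v - 3)*(v + 2)*(v - 2)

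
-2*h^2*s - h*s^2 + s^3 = s*(-2*h + s)*(h + s)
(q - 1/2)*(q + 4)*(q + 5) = q^3 + 17*q^2/2 + 31*q/2 - 10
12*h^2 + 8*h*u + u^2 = (2*h + u)*(6*h + u)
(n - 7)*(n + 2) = n^2 - 5*n - 14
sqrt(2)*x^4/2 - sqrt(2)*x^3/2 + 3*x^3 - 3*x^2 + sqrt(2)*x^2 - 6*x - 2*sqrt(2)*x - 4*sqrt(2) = (x - 2)*(x + 1)*(x + 2*sqrt(2))*(sqrt(2)*x/2 + 1)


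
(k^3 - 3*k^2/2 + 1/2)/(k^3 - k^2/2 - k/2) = (k - 1)/k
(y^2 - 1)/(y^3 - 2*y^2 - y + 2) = 1/(y - 2)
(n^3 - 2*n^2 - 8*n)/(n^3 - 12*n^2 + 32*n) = (n + 2)/(n - 8)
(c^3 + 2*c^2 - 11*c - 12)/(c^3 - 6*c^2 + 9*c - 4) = (c^3 + 2*c^2 - 11*c - 12)/(c^3 - 6*c^2 + 9*c - 4)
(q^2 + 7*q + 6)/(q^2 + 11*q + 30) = (q + 1)/(q + 5)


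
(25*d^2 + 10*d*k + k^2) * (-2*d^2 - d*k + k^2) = -50*d^4 - 45*d^3*k + 13*d^2*k^2 + 9*d*k^3 + k^4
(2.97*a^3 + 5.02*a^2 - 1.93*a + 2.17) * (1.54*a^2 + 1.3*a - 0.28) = 4.5738*a^5 + 11.5918*a^4 + 2.7222*a^3 - 0.5728*a^2 + 3.3614*a - 0.6076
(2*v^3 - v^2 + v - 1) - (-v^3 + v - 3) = 3*v^3 - v^2 + 2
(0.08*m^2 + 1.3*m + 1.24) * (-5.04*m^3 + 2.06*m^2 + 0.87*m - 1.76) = -0.4032*m^5 - 6.3872*m^4 - 3.502*m^3 + 3.5446*m^2 - 1.2092*m - 2.1824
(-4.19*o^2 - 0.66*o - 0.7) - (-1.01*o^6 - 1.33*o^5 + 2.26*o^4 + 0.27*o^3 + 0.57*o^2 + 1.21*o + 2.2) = 1.01*o^6 + 1.33*o^5 - 2.26*o^4 - 0.27*o^3 - 4.76*o^2 - 1.87*o - 2.9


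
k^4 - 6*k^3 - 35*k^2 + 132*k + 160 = (k - 8)*(k - 4)*(k + 1)*(k + 5)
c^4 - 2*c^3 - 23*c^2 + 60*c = c*(c - 4)*(c - 3)*(c + 5)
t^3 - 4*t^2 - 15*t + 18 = (t - 6)*(t - 1)*(t + 3)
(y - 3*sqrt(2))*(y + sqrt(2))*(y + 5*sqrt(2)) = y^3 + 3*sqrt(2)*y^2 - 26*y - 30*sqrt(2)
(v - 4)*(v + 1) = v^2 - 3*v - 4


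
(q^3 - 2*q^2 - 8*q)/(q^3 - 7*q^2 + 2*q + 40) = q/(q - 5)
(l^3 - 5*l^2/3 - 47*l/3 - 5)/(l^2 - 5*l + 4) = (3*l^3 - 5*l^2 - 47*l - 15)/(3*(l^2 - 5*l + 4))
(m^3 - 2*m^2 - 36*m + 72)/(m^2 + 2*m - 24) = (m^2 - 8*m + 12)/(m - 4)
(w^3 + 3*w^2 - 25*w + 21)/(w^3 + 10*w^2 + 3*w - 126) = (w - 1)/(w + 6)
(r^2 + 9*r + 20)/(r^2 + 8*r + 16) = (r + 5)/(r + 4)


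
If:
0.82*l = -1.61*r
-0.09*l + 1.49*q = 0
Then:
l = -1.96341463414634*r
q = -0.118595514814209*r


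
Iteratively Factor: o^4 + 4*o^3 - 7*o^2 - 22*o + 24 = (o + 4)*(o^3 - 7*o + 6) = (o + 3)*(o + 4)*(o^2 - 3*o + 2) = (o - 1)*(o + 3)*(o + 4)*(o - 2)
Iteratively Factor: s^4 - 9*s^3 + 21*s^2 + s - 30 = (s - 3)*(s^3 - 6*s^2 + 3*s + 10) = (s - 3)*(s + 1)*(s^2 - 7*s + 10) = (s - 3)*(s - 2)*(s + 1)*(s - 5)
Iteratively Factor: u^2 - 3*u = (u)*(u - 3)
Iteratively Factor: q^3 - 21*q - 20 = (q - 5)*(q^2 + 5*q + 4) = (q - 5)*(q + 1)*(q + 4)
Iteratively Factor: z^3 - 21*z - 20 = (z + 4)*(z^2 - 4*z - 5) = (z - 5)*(z + 4)*(z + 1)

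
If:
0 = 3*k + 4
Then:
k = -4/3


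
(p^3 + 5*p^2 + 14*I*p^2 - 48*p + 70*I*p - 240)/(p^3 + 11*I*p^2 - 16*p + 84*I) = (p^2 + p*(5 + 8*I) + 40*I)/(p^2 + 5*I*p + 14)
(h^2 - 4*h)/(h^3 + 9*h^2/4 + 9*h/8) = 8*(h - 4)/(8*h^2 + 18*h + 9)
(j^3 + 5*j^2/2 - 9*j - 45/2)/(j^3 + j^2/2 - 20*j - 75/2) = (j - 3)/(j - 5)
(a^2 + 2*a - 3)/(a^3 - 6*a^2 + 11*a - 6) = (a + 3)/(a^2 - 5*a + 6)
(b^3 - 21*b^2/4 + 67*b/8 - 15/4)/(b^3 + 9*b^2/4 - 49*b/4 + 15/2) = (b - 5/2)/(b + 5)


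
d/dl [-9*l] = -9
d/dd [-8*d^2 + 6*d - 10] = 6 - 16*d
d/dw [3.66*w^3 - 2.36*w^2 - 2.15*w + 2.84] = 10.98*w^2 - 4.72*w - 2.15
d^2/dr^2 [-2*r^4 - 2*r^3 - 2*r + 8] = 12*r*(-2*r - 1)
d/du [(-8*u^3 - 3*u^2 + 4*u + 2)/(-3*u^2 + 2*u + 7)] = 2*(12*u^4 - 16*u^3 - 81*u^2 - 15*u + 12)/(9*u^4 - 12*u^3 - 38*u^2 + 28*u + 49)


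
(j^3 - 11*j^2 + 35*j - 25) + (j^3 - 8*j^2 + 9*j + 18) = 2*j^3 - 19*j^2 + 44*j - 7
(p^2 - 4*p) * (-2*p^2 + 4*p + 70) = -2*p^4 + 12*p^3 + 54*p^2 - 280*p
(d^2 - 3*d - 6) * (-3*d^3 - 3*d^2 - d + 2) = -3*d^5 + 6*d^4 + 26*d^3 + 23*d^2 - 12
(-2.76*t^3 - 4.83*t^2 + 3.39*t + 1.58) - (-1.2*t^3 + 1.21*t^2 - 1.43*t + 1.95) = -1.56*t^3 - 6.04*t^2 + 4.82*t - 0.37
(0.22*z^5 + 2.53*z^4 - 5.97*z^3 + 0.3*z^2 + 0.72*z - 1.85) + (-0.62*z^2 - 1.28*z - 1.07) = 0.22*z^5 + 2.53*z^4 - 5.97*z^3 - 0.32*z^2 - 0.56*z - 2.92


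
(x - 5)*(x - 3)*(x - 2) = x^3 - 10*x^2 + 31*x - 30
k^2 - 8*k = k*(k - 8)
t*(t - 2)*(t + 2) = t^3 - 4*t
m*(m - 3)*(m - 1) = m^3 - 4*m^2 + 3*m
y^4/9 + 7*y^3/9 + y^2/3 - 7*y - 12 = (y/3 + 1)^2*(y - 3)*(y + 4)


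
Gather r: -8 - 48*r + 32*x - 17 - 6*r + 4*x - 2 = -54*r + 36*x - 27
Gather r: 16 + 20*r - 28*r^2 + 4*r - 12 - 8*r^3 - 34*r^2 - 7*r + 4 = -8*r^3 - 62*r^2 + 17*r + 8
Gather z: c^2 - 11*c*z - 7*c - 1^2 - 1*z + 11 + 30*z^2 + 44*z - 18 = c^2 - 7*c + 30*z^2 + z*(43 - 11*c) - 8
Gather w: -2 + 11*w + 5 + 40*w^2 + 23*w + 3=40*w^2 + 34*w + 6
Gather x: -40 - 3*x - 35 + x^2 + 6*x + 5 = x^2 + 3*x - 70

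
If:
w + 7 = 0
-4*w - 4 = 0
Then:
No Solution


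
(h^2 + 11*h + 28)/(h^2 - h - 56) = (h + 4)/(h - 8)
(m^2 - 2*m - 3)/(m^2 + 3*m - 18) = (m + 1)/(m + 6)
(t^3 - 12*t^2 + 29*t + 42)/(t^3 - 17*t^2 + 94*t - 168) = (t + 1)/(t - 4)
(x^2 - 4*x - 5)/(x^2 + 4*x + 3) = (x - 5)/(x + 3)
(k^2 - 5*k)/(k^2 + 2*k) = (k - 5)/(k + 2)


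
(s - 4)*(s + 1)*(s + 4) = s^3 + s^2 - 16*s - 16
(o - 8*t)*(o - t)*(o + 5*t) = o^3 - 4*o^2*t - 37*o*t^2 + 40*t^3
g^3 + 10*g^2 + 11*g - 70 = (g - 2)*(g + 5)*(g + 7)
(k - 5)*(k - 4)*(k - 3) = k^3 - 12*k^2 + 47*k - 60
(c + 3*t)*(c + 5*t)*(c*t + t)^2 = c^4*t^2 + 8*c^3*t^3 + 2*c^3*t^2 + 15*c^2*t^4 + 16*c^2*t^3 + c^2*t^2 + 30*c*t^4 + 8*c*t^3 + 15*t^4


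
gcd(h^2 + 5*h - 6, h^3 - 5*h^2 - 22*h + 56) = 1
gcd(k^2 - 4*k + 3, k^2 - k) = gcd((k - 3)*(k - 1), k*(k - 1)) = k - 1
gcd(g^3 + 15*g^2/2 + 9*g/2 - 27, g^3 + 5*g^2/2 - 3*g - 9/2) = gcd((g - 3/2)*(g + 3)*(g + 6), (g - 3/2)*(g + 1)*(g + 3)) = g^2 + 3*g/2 - 9/2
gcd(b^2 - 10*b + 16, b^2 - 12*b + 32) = b - 8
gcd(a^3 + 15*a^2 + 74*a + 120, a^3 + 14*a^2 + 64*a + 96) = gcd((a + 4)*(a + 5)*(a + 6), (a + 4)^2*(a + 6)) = a^2 + 10*a + 24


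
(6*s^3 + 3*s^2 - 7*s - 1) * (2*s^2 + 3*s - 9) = 12*s^5 + 24*s^4 - 59*s^3 - 50*s^2 + 60*s + 9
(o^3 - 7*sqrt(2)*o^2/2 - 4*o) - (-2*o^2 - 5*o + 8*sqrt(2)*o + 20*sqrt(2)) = o^3 - 7*sqrt(2)*o^2/2 + 2*o^2 - 8*sqrt(2)*o + o - 20*sqrt(2)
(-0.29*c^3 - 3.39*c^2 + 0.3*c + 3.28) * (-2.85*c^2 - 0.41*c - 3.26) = 0.8265*c^5 + 9.7804*c^4 + 1.4803*c^3 + 1.5804*c^2 - 2.3228*c - 10.6928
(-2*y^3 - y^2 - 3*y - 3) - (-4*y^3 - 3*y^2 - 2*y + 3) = 2*y^3 + 2*y^2 - y - 6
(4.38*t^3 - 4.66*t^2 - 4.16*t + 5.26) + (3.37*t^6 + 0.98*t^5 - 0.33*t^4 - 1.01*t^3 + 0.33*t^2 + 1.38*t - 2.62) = 3.37*t^6 + 0.98*t^5 - 0.33*t^4 + 3.37*t^3 - 4.33*t^2 - 2.78*t + 2.64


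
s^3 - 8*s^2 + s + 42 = (s - 7)*(s - 3)*(s + 2)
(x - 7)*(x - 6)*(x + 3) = x^3 - 10*x^2 + 3*x + 126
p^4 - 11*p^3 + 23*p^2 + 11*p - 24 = (p - 8)*(p - 3)*(p - 1)*(p + 1)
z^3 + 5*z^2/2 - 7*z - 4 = (z - 2)*(z + 1/2)*(z + 4)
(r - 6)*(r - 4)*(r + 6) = r^3 - 4*r^2 - 36*r + 144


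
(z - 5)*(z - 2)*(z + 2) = z^3 - 5*z^2 - 4*z + 20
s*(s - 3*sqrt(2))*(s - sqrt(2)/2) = s^3 - 7*sqrt(2)*s^2/2 + 3*s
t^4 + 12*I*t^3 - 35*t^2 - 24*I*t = t*(t + I)*(t + 3*I)*(t + 8*I)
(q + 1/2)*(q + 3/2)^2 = q^3 + 7*q^2/2 + 15*q/4 + 9/8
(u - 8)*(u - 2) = u^2 - 10*u + 16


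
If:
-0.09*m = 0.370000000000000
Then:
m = -4.11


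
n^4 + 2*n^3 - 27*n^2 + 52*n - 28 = (n - 2)^2*(n - 1)*(n + 7)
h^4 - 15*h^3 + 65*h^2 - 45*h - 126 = (h - 7)*(h - 6)*(h - 3)*(h + 1)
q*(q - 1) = q^2 - q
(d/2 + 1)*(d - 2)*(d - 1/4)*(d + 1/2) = d^4/2 + d^3/8 - 33*d^2/16 - d/2 + 1/4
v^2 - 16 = (v - 4)*(v + 4)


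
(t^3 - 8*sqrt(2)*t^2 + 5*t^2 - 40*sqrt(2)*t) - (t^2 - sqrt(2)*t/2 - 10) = t^3 - 8*sqrt(2)*t^2 + 4*t^2 - 79*sqrt(2)*t/2 + 10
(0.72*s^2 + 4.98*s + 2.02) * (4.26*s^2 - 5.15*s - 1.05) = 3.0672*s^4 + 17.5068*s^3 - 17.7978*s^2 - 15.632*s - 2.121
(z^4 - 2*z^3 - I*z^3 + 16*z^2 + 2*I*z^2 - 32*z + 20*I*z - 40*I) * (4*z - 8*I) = 4*z^5 - 8*z^4 - 12*I*z^4 + 56*z^3 + 24*I*z^3 - 112*z^2 - 48*I*z^2 + 160*z + 96*I*z - 320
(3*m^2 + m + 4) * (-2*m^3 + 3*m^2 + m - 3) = -6*m^5 + 7*m^4 - 2*m^3 + 4*m^2 + m - 12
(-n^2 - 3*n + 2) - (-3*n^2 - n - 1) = 2*n^2 - 2*n + 3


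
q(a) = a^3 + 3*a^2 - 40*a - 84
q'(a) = 3*a^2 + 6*a - 40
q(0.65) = -108.46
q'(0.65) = -34.83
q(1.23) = -126.80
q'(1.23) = -28.08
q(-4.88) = 66.43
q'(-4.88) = 2.16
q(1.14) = -124.22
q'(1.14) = -29.26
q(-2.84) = 30.89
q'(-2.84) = -32.84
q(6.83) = 101.36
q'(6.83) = 140.93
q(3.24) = -148.09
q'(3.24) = 10.93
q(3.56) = -143.26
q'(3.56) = 19.38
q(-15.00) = -2184.00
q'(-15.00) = 545.00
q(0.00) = -84.00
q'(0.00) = -40.00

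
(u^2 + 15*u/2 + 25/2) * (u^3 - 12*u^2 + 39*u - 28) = u^5 - 9*u^4/2 - 77*u^3/2 + 229*u^2/2 + 555*u/2 - 350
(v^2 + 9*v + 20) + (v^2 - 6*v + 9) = 2*v^2 + 3*v + 29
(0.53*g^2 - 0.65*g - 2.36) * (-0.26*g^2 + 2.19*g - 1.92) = -0.1378*g^4 + 1.3297*g^3 - 1.8275*g^2 - 3.9204*g + 4.5312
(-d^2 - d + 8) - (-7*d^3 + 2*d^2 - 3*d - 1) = 7*d^3 - 3*d^2 + 2*d + 9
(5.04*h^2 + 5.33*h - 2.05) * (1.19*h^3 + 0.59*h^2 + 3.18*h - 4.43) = 5.9976*h^5 + 9.3163*h^4 + 16.7324*h^3 - 6.5873*h^2 - 30.1309*h + 9.0815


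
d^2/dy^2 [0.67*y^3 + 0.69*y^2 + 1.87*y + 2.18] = 4.02*y + 1.38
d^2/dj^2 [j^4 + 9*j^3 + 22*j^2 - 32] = 12*j^2 + 54*j + 44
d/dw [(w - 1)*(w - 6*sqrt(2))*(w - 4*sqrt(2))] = 3*w^2 - 20*sqrt(2)*w - 2*w + 10*sqrt(2) + 48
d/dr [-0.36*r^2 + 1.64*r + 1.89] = 1.64 - 0.72*r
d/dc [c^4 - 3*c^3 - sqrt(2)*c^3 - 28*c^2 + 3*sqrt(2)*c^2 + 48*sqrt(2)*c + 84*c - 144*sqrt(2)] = 4*c^3 - 9*c^2 - 3*sqrt(2)*c^2 - 56*c + 6*sqrt(2)*c + 48*sqrt(2) + 84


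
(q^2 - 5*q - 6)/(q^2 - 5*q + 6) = (q^2 - 5*q - 6)/(q^2 - 5*q + 6)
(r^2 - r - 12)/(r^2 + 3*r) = (r - 4)/r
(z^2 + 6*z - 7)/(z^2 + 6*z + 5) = (z^2 + 6*z - 7)/(z^2 + 6*z + 5)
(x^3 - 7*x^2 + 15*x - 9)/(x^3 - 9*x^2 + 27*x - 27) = (x - 1)/(x - 3)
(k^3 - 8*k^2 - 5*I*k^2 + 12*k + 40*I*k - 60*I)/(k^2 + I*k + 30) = (k^2 - 8*k + 12)/(k + 6*I)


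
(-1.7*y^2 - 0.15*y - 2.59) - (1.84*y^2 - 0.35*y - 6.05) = -3.54*y^2 + 0.2*y + 3.46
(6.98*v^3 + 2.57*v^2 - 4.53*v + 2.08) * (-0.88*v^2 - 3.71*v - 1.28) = -6.1424*v^5 - 28.1574*v^4 - 14.4827*v^3 + 11.6863*v^2 - 1.9184*v - 2.6624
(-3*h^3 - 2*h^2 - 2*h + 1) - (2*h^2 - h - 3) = -3*h^3 - 4*h^2 - h + 4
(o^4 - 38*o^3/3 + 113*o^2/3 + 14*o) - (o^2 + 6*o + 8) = o^4 - 38*o^3/3 + 110*o^2/3 + 8*o - 8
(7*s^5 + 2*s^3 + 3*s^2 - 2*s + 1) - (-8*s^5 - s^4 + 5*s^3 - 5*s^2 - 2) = 15*s^5 + s^4 - 3*s^3 + 8*s^2 - 2*s + 3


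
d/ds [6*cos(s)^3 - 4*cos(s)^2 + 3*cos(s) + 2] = (-18*cos(s)^2 + 8*cos(s) - 3)*sin(s)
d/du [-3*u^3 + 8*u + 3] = 8 - 9*u^2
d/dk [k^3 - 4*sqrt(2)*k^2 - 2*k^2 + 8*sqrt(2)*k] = 3*k^2 - 8*sqrt(2)*k - 4*k + 8*sqrt(2)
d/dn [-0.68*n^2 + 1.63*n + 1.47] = 1.63 - 1.36*n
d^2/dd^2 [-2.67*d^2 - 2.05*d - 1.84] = -5.34000000000000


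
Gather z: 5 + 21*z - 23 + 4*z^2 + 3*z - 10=4*z^2 + 24*z - 28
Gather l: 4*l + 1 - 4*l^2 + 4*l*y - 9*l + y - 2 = -4*l^2 + l*(4*y - 5) + y - 1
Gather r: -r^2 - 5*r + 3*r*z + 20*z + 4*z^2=-r^2 + r*(3*z - 5) + 4*z^2 + 20*z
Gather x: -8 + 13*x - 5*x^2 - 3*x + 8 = -5*x^2 + 10*x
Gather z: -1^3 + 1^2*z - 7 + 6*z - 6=7*z - 14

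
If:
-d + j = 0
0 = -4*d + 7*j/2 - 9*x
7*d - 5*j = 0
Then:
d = 0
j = 0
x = 0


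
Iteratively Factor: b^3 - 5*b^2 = (b)*(b^2 - 5*b) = b*(b - 5)*(b)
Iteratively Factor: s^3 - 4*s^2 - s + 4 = (s - 4)*(s^2 - 1) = (s - 4)*(s + 1)*(s - 1)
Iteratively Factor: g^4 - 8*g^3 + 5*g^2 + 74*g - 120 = (g - 5)*(g^3 - 3*g^2 - 10*g + 24) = (g - 5)*(g - 2)*(g^2 - g - 12) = (g - 5)*(g - 2)*(g + 3)*(g - 4)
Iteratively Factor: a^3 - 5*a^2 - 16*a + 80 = (a - 4)*(a^2 - a - 20) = (a - 4)*(a + 4)*(a - 5)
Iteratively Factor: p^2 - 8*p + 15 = (p - 3)*(p - 5)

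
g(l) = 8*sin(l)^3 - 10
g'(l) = 24*sin(l)^2*cos(l)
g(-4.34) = -3.53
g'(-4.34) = -7.58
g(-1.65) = -17.92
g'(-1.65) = -1.89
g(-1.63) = -17.96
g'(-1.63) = -1.42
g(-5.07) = -3.42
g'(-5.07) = 7.37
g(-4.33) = -3.61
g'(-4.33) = -7.71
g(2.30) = -6.68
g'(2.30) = -8.89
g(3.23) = -10.01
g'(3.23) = -0.19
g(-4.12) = -5.43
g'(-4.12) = -9.22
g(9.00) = -9.44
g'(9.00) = -3.71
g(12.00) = -11.24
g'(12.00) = 5.83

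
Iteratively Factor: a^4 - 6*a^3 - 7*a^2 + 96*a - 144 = (a + 4)*(a^3 - 10*a^2 + 33*a - 36) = (a - 3)*(a + 4)*(a^2 - 7*a + 12) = (a - 3)^2*(a + 4)*(a - 4)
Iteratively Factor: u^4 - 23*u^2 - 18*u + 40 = (u + 4)*(u^3 - 4*u^2 - 7*u + 10) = (u - 1)*(u + 4)*(u^2 - 3*u - 10) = (u - 5)*(u - 1)*(u + 4)*(u + 2)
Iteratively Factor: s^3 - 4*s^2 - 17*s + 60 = (s + 4)*(s^2 - 8*s + 15) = (s - 3)*(s + 4)*(s - 5)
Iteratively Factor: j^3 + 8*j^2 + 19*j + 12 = (j + 4)*(j^2 + 4*j + 3) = (j + 1)*(j + 4)*(j + 3)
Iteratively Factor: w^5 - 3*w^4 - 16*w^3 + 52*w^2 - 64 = (w - 2)*(w^4 - w^3 - 18*w^2 + 16*w + 32) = (w - 2)*(w + 4)*(w^3 - 5*w^2 + 2*w + 8) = (w - 2)*(w + 1)*(w + 4)*(w^2 - 6*w + 8) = (w - 4)*(w - 2)*(w + 1)*(w + 4)*(w - 2)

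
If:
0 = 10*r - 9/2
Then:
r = 9/20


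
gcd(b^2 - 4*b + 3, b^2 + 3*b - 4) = b - 1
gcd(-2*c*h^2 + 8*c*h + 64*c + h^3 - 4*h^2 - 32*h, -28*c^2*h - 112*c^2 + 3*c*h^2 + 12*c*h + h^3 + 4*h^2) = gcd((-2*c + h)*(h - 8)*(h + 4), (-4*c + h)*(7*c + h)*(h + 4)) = h + 4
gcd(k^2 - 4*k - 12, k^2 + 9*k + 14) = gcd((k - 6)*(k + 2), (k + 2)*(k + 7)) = k + 2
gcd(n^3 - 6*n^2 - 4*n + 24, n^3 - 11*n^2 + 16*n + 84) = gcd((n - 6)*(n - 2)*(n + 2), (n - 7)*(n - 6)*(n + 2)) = n^2 - 4*n - 12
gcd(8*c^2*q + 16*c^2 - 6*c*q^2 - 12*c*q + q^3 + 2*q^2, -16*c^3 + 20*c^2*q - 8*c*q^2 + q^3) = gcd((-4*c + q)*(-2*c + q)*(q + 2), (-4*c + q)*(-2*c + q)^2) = 8*c^2 - 6*c*q + q^2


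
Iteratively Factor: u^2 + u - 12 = (u - 3)*(u + 4)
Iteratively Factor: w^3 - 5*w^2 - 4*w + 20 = (w - 2)*(w^2 - 3*w - 10) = (w - 2)*(w + 2)*(w - 5)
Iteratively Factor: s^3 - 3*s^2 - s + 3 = (s - 1)*(s^2 - 2*s - 3) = (s - 3)*(s - 1)*(s + 1)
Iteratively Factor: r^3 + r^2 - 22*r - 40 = (r - 5)*(r^2 + 6*r + 8) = (r - 5)*(r + 4)*(r + 2)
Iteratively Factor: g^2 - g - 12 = (g - 4)*(g + 3)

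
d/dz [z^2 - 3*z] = 2*z - 3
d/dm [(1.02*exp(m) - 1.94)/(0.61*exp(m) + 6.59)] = 7.9052*exp(m)/(0.61*exp(m) + 6.59)^2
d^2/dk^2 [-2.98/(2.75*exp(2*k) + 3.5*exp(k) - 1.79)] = (-2.98*(5.5*exp(k) + 3.5)*(11.0*exp(k) + 7.0)*exp(k) + (32.78*exp(k) + 10.43)*(2.75*exp(2*k) + 3.5*exp(k) - 1.79))*exp(k)/(2.75*exp(2*k) + 3.5*exp(k) - 1.79)^3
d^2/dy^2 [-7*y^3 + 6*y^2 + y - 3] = 12 - 42*y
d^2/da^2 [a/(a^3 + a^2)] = 2*(3*a^2 + 3*a + 1)/(a^3*(a^3 + 3*a^2 + 3*a + 1))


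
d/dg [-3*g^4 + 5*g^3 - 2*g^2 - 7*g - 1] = -12*g^3 + 15*g^2 - 4*g - 7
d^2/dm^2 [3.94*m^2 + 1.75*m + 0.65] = 7.88000000000000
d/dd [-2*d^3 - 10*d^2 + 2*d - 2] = -6*d^2 - 20*d + 2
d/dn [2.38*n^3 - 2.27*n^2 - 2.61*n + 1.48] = 7.14*n^2 - 4.54*n - 2.61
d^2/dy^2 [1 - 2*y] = 0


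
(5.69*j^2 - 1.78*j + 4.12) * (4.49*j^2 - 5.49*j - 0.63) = 25.5481*j^4 - 39.2303*j^3 + 24.6863*j^2 - 21.4974*j - 2.5956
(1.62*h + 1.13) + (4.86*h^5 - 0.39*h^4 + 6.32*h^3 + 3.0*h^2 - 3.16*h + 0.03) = 4.86*h^5 - 0.39*h^4 + 6.32*h^3 + 3.0*h^2 - 1.54*h + 1.16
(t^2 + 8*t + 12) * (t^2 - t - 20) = t^4 + 7*t^3 - 16*t^2 - 172*t - 240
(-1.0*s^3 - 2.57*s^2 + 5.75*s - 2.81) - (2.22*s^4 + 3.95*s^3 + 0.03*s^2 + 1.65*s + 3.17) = -2.22*s^4 - 4.95*s^3 - 2.6*s^2 + 4.1*s - 5.98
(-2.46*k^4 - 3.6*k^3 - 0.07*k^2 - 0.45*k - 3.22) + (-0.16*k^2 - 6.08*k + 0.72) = -2.46*k^4 - 3.6*k^3 - 0.23*k^2 - 6.53*k - 2.5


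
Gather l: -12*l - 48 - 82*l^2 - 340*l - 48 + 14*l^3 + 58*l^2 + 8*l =14*l^3 - 24*l^2 - 344*l - 96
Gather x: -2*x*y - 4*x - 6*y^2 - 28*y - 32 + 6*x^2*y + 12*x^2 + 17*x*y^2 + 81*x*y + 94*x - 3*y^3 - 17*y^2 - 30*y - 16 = x^2*(6*y + 12) + x*(17*y^2 + 79*y + 90) - 3*y^3 - 23*y^2 - 58*y - 48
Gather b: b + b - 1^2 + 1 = 2*b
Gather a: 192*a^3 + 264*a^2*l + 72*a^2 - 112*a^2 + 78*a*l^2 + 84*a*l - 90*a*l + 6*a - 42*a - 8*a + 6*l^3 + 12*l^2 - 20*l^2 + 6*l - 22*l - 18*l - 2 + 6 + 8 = 192*a^3 + a^2*(264*l - 40) + a*(78*l^2 - 6*l - 44) + 6*l^3 - 8*l^2 - 34*l + 12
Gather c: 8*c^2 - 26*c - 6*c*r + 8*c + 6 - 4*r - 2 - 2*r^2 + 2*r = 8*c^2 + c*(-6*r - 18) - 2*r^2 - 2*r + 4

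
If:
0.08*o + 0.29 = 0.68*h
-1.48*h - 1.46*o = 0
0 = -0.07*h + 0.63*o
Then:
No Solution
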